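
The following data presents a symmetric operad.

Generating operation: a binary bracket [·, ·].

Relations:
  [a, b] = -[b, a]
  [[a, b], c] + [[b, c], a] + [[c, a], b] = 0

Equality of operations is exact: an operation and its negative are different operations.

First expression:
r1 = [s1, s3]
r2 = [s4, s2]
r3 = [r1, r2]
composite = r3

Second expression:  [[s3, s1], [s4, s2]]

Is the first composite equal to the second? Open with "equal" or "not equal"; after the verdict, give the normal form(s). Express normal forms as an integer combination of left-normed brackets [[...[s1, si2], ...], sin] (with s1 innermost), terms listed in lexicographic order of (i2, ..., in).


not equal; the first gives -[[[s1, s3], s2], s4] + [[[s1, s3], s4], s2] and the second [[[s1, s3], s2], s4] - [[[s1, s3], s4], s2]


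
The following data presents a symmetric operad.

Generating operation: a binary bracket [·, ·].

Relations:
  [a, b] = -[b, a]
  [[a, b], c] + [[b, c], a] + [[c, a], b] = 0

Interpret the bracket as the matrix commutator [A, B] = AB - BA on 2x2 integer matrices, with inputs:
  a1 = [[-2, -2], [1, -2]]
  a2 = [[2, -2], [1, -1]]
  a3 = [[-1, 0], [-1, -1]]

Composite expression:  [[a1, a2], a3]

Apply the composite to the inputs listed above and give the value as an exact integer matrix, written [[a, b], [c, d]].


[a1, a2] = [[0, 6], [3, 0]]
[[a1, a2], a3] = [[-6, 0], [0, 6]]

[[-6, 0], [0, 6]]


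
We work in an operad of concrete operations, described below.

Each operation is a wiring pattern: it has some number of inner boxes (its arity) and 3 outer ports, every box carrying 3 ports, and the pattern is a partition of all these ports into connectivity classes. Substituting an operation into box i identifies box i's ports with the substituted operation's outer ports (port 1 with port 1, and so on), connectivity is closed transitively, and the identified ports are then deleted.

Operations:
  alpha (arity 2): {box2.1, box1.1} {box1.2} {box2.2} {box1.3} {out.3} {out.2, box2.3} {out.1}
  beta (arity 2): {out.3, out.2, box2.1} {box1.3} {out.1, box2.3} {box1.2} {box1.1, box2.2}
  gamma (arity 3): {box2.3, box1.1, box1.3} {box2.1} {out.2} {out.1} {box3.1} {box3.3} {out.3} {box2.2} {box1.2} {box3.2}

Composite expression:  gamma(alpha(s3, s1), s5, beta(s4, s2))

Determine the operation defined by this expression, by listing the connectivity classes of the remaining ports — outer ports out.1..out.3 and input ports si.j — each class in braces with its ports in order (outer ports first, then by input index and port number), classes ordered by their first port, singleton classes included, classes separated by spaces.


{out.1} {out.2} {out.3} {s1.1, s3.1} {s1.2} {s1.3} {s2.1} {s2.2, s4.1} {s2.3} {s3.2} {s3.3} {s4.2} {s4.3} {s5.1} {s5.2} {s5.3}

Reachability decides: close wires over gamma-identified ports.
stage alpha: inputs (s3, s1), connectivity {out.1} {out.2, s1.3} {out.3} {s1.1, s3.1} {s1.2} {s3.2} {s3.3}, out.j its boundary
stage beta: inputs (s4, s2), connectivity {out.1, s2.3} {out.2, out.3, s2.1} {s2.2, s4.1} {s4.2} {s4.3}, out.j its boundary
stage gamma: inputs (s3, s1, s5, s4, s2), connectivity {out.1} {out.2} {out.3} {s1.1, s3.1} {s1.2} {s1.3} {s2.1} {s2.2, s4.1} {s2.3} {s3.2} {s3.3} {s4.2} {s4.3} {s5.1} {s5.2} {s5.3}, out.j its boundary


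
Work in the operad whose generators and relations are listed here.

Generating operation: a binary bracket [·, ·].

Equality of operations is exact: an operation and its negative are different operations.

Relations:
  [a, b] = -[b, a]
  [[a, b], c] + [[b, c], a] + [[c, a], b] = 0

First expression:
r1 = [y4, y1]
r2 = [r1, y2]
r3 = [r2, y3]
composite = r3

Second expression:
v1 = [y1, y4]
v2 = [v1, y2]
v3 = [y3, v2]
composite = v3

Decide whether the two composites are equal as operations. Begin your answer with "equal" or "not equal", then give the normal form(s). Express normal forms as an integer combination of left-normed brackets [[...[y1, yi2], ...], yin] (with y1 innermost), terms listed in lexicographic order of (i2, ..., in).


equal; both compose to -[[[y1, y4], y2], y3]

The first expression, normalized: -[[[y1, y4], y2], y3]
The second expression, normalized: -[[[y1, y4], y2], y3]
One common form — equal.


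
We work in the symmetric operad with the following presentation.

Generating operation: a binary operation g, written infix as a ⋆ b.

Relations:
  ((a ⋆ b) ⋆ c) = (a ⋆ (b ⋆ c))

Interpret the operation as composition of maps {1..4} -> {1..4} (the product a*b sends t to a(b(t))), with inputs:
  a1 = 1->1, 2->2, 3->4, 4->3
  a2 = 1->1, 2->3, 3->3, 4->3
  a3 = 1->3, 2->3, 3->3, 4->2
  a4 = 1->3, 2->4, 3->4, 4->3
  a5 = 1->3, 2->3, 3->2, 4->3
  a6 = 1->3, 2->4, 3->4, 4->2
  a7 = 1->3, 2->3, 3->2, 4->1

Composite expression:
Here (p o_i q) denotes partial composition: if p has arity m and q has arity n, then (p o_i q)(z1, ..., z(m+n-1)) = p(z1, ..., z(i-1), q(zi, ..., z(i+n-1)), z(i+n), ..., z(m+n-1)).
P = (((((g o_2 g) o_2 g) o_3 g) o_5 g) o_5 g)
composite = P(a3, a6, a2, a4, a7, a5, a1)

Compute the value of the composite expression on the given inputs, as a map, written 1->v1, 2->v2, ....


1->2, 2->2, 3->2, 4->2


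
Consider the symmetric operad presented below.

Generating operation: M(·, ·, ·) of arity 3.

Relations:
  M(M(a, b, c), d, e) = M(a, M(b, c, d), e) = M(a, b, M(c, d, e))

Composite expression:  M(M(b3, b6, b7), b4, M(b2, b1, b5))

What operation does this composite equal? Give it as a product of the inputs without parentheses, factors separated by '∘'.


Associativity of M dissolves the nesting; only the b-input order survives.
M(b3, b6, b7) unparenthesizes to b3 ∘ b6 ∘ b7
M(b2, b1, b5) unparenthesizes to b2 ∘ b1 ∘ b5
M(M(b3, b6, b7), b4, M(b2, b1, b5)) unparenthesizes to b3 ∘ b6 ∘ b7 ∘ b4 ∘ b2 ∘ b1 ∘ b5

b3 ∘ b6 ∘ b7 ∘ b4 ∘ b2 ∘ b1 ∘ b5


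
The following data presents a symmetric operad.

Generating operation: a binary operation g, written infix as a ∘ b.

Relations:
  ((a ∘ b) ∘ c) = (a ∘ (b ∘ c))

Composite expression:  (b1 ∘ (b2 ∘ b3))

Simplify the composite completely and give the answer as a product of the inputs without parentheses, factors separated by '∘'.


b1 ∘ b2 ∘ b3

Associativity of g dissolves the nesting; only the b-input order survives.
(b2 ∘ b3) unparenthesizes to b2 ∘ b3
(b1 ∘ (b2 ∘ b3)) unparenthesizes to b1 ∘ b2 ∘ b3


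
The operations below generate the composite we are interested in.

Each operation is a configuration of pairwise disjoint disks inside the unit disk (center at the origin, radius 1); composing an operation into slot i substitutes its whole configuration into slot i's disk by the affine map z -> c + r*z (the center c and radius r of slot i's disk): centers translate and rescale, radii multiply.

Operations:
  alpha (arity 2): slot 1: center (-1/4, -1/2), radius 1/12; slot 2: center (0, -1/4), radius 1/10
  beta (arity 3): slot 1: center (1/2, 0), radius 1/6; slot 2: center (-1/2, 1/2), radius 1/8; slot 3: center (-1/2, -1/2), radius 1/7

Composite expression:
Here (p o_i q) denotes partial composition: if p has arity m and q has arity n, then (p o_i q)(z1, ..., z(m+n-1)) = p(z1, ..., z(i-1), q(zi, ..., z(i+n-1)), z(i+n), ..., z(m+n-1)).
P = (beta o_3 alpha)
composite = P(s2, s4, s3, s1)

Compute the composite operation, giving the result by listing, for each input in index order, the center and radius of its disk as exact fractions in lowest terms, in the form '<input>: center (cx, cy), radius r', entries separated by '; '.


Nesting under beta composes maps z -> c + r*z down each s-path.
tracing s2 down its 1-map path: center (1/2, 0), radius 1/6
tracing s4 down its 1-map path: center (-1/2, 1/2), radius 1/8
tracing s3 down its 2-map path: center (-15/28, -4/7), radius 1/84
tracing s1 down its 2-map path: center (-1/2, -15/28), radius 1/70

s1: center (-1/2, -15/28), radius 1/70; s2: center (1/2, 0), radius 1/6; s3: center (-15/28, -4/7), radius 1/84; s4: center (-1/2, 1/2), radius 1/8


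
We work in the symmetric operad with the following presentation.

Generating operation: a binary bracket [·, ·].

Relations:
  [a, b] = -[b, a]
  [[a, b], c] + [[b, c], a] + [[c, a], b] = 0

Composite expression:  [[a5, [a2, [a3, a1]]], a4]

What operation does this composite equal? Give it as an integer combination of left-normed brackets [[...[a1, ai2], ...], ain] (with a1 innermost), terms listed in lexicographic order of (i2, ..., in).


-[[[[a1, a3], a2], a5], a4]

A multilinear Lie element is pinned by a1-initial words (a1 innermost).
Composite bracket: [[a5, [a2, [a3, a1]]], a4]
The bracket unfolds into 16 signed words via [a, b] = ab - ba (2^4 = 16).
Only words starting with a1 matter:
  a1a3a2a5a4 appears with sign -1, giving the term -[[[[a1, a3], a2], a5], a4]


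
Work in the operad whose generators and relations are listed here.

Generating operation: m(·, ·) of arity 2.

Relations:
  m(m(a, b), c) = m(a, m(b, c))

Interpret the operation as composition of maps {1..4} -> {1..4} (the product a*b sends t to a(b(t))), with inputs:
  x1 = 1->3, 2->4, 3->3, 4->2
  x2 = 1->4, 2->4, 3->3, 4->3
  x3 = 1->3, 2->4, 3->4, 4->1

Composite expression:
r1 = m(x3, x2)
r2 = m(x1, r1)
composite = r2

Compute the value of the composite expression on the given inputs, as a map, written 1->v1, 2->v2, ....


1->3, 2->3, 3->2, 4->2

m(x3, x2) = 1->1, 2->1, 3->4, 4->4
m(x1, m(x3, x2)) = 1->3, 2->3, 3->2, 4->2


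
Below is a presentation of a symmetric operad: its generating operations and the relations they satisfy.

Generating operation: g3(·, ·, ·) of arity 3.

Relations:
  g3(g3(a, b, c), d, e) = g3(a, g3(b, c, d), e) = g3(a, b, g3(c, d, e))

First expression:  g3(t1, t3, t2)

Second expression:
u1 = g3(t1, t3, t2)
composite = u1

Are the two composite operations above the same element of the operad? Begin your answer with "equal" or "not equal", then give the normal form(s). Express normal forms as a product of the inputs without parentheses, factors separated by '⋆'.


equal — both sides give t1 ⋆ t3 ⋆ t2

Reducing the first expression gives t1 ⋆ t3 ⋆ t2
Reducing the second expression gives t1 ⋆ t3 ⋆ t2
The forms coincide; equal.


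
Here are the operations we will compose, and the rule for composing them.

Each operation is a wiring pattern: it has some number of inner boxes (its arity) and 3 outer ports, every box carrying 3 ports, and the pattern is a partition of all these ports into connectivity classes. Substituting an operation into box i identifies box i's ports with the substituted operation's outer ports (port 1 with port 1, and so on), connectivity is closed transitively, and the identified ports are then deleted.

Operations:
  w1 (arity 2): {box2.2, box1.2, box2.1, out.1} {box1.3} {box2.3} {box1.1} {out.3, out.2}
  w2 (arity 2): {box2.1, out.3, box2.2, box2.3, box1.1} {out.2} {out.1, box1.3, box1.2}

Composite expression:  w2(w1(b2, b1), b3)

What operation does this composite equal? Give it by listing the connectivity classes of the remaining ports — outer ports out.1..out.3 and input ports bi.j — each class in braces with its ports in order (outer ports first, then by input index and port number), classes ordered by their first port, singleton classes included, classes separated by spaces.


Substituting into w2 glues patterns; closure does the rest.
the subtree at w1 composes to {out.1, b1.1, b1.2, b2.2} {out.2, out.3} {b1.3} {b2.1} {b2.3} on (b2, b1); out.j = own outer ports
the subtree at w2 composes to {out.1} {out.2} {out.3, b1.1, b1.2, b2.2, b3.1, b3.2, b3.3} {b1.3} {b2.1} {b2.3} on (b2, b1, b3); out.j = own outer ports

{out.1} {out.2} {out.3, b1.1, b1.2, b2.2, b3.1, b3.2, b3.3} {b1.3} {b2.1} {b2.3}


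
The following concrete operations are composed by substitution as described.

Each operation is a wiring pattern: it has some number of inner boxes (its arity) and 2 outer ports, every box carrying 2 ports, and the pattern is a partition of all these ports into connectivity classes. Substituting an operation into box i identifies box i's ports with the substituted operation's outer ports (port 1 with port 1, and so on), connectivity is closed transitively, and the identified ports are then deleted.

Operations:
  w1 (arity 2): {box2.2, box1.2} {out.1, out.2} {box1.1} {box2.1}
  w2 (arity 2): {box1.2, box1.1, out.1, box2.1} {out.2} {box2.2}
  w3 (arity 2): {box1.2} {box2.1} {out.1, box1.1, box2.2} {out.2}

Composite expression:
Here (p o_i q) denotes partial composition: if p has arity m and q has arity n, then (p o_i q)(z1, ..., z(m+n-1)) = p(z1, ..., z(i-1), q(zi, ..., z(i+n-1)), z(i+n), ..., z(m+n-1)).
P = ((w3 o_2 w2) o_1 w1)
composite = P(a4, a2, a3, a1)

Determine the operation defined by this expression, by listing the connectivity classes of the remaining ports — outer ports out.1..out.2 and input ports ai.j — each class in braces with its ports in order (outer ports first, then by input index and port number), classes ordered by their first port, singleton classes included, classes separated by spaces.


Treat the ports identified at w3 as solder joints: merge, then drop.
stage w1: inputs (a4, a2), connectivity {out.1, out.2} {a2.1} {a2.2, a4.2} {a4.1}, out.j its boundary
stage w2: inputs (a3, a1), connectivity {out.1, a1.1, a3.1, a3.2} {out.2} {a1.2}, out.j its boundary
stage w3: inputs (a4, a2, a3, a1), connectivity {out.1} {out.2} {a1.1, a3.1, a3.2} {a1.2} {a2.1} {a2.2, a4.2} {a4.1}, out.j its boundary

{out.1} {out.2} {a1.1, a3.1, a3.2} {a1.2} {a2.1} {a2.2, a4.2} {a4.1}


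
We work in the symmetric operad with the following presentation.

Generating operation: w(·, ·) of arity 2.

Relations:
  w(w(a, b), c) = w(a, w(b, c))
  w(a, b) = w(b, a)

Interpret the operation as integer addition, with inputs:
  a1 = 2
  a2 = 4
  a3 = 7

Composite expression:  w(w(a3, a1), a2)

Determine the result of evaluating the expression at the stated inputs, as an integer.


13


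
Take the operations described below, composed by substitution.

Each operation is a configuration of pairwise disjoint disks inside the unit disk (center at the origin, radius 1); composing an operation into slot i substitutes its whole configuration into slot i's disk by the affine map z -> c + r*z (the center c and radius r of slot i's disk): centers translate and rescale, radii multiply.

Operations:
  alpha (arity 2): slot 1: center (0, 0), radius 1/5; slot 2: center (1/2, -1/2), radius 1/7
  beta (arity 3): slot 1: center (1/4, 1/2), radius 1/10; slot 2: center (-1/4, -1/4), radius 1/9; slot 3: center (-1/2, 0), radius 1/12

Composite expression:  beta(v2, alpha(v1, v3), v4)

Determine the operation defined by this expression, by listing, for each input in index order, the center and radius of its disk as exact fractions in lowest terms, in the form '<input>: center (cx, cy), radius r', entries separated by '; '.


Nesting under beta composes maps z -> c + r*z down each v-path.
v2: after 1 affine step, its disk has center (1/4, 1/2), radius 1/10
v1: after 2 affine steps, its disk has center (-1/4, -1/4), radius 1/45
v3: after 2 affine steps, its disk has center (-7/36, -11/36), radius 1/63
v4: after 1 affine step, its disk has center (-1/2, 0), radius 1/12

v1: center (-1/4, -1/4), radius 1/45; v2: center (1/4, 1/2), radius 1/10; v3: center (-7/36, -11/36), radius 1/63; v4: center (-1/2, 0), radius 1/12


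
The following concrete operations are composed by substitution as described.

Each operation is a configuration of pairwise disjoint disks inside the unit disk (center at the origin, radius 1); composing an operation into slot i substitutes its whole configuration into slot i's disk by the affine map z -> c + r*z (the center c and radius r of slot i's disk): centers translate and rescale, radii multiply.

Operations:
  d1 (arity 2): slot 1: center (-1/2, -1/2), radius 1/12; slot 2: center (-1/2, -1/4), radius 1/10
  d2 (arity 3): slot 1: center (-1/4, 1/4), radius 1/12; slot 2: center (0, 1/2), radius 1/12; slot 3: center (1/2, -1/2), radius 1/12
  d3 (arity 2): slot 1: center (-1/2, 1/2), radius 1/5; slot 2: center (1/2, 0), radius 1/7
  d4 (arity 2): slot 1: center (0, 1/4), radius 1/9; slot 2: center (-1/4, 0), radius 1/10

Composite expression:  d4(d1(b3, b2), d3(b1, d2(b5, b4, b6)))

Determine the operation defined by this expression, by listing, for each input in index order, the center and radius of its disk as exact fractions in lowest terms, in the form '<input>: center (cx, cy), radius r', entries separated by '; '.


Affine substitution under d4: radii multiply and b-centers shift.
b3 passes through 2 substitutions, ending at center (-1/18, 7/36), radius 1/108
b2 passes through 2 substitutions, ending at center (-1/18, 2/9), radius 1/90
b1 passes through 2 substitutions, ending at center (-3/10, 1/20), radius 1/50
b5 passes through 3 substitutions, ending at center (-57/280, 1/280), radius 1/840
b4 passes through 3 substitutions, ending at center (-1/5, 1/140), radius 1/840
b6 passes through 3 substitutions, ending at center (-27/140, -1/140), radius 1/840

b1: center (-3/10, 1/20), radius 1/50; b2: center (-1/18, 2/9), radius 1/90; b3: center (-1/18, 7/36), radius 1/108; b4: center (-1/5, 1/140), radius 1/840; b5: center (-57/280, 1/280), radius 1/840; b6: center (-27/140, -1/140), radius 1/840


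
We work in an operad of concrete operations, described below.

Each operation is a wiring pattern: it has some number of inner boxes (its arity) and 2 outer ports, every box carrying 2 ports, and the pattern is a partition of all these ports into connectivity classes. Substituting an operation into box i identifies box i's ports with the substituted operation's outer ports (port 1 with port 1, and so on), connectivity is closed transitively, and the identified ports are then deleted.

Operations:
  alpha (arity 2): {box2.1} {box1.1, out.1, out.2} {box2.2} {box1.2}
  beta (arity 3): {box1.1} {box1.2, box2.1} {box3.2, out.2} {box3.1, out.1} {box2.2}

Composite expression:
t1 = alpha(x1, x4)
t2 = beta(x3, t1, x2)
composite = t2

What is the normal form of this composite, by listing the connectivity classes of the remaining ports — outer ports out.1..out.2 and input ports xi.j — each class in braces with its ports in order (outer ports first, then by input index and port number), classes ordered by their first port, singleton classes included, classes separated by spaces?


Reachability decides: close wires over beta-identified ports.
stage alpha: inputs (x1, x4), connectivity {out.1, out.2, x1.1} {x1.2} {x4.1} {x4.2}, out.j its boundary
stage beta: inputs (x3, x1, x4, x2), connectivity {out.1, x2.1} {out.2, x2.2} {x1.1, x3.2} {x1.2} {x3.1} {x4.1} {x4.2}, out.j its boundary

{out.1, x2.1} {out.2, x2.2} {x1.1, x3.2} {x1.2} {x3.1} {x4.1} {x4.2}


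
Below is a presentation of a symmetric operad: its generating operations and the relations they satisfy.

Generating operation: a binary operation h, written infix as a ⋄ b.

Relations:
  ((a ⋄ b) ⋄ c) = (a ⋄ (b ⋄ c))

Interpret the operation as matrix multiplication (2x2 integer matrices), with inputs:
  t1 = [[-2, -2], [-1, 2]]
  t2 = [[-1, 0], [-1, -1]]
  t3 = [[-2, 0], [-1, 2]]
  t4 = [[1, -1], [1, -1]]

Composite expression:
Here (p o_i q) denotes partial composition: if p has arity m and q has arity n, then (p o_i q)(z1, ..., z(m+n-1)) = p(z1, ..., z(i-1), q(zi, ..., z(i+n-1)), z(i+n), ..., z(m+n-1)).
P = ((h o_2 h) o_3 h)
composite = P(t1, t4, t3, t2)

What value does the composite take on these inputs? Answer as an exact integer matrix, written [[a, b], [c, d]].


[[-12, -8], [3, 2]]


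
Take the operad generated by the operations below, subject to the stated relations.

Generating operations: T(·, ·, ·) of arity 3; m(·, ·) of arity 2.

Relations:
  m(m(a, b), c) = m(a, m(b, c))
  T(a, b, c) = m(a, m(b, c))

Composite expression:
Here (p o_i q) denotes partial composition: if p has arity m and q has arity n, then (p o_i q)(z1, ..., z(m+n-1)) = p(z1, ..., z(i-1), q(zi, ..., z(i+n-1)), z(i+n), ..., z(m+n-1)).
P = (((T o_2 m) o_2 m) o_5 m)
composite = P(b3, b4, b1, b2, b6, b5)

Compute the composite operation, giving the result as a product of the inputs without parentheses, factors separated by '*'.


Under associativity of T, the answer is the b's in reading order.
m(b4, b1) linearizes to b4 * b1
m(m(b4, b1), b2) linearizes to b4 * b1 * b2
m(b6, b5) linearizes to b6 * b5
T(b3, m(m(b4, b1), b2), m(b6, b5)) linearizes to b3 * b4 * b1 * b2 * b6 * b5

b3 * b4 * b1 * b2 * b6 * b5


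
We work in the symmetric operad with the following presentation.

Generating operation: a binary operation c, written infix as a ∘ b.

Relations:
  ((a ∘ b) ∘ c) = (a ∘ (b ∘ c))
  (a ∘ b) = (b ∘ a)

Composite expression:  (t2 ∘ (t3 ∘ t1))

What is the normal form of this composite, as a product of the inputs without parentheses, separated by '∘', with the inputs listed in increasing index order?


t1 ∘ t2 ∘ t3

Both nesting and order wash out for c; what remains is which t's occur.
(t3 ∘ t1) reduces to t3 ∘ t1
(t2 ∘ (t3 ∘ t1)) reduces to t2 ∘ t3 ∘ t1
the factors in increasing index order: t1 ∘ t2 ∘ t3


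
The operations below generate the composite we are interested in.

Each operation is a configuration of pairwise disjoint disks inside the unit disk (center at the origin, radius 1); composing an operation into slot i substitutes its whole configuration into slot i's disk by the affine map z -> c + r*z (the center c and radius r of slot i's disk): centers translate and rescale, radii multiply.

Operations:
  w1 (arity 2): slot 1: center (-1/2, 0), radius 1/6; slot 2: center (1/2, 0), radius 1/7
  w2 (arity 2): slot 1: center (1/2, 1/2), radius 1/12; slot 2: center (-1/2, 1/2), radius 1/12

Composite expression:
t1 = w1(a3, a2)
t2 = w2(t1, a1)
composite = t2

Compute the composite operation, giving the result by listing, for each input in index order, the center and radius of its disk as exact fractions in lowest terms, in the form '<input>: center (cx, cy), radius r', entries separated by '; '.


a1: center (-1/2, 1/2), radius 1/12; a2: center (13/24, 1/2), radius 1/84; a3: center (11/24, 1/2), radius 1/72

Follow each a-input down from w2: c' goes to c + r*c', radius to r*r'.
for a3, the 2-step affine chain lands on center (11/24, 1/2), radius 1/72
for a2, the 2-step affine chain lands on center (13/24, 1/2), radius 1/84
for a1, the 1-step affine chain lands on center (-1/2, 1/2), radius 1/12


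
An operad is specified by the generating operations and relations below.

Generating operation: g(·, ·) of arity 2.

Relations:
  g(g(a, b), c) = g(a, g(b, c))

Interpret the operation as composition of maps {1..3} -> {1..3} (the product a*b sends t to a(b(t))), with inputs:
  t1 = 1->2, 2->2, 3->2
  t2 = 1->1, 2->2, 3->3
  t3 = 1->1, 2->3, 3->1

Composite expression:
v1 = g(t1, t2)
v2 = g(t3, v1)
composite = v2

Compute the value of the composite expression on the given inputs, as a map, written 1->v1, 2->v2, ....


1->3, 2->3, 3->3

g(t1, t2) = 1->2, 2->2, 3->2
g(t3, g(t1, t2)) = 1->3, 2->3, 3->3


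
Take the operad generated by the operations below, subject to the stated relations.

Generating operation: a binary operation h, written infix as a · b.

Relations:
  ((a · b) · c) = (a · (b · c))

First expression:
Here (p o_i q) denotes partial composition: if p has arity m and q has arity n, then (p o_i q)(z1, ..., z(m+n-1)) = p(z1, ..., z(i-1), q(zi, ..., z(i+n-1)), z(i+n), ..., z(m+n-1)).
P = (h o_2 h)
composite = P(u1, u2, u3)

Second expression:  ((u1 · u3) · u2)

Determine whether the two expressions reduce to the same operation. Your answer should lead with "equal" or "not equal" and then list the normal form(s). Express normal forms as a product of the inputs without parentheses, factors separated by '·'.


The first expression reduces to u1 · u2 · u3
The second expression reduces to u1 · u3 · u2
They disagree, so not equal.

not equal — first u1 · u2 · u3, second u1 · u3 · u2


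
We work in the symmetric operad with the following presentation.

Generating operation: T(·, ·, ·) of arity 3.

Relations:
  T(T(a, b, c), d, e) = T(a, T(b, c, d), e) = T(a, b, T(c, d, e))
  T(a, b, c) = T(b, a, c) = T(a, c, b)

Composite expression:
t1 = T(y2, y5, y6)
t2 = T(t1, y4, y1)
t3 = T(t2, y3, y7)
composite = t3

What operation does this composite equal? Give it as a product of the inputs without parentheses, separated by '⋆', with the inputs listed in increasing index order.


y1 ⋆ y2 ⋆ y3 ⋆ y4 ⋆ y5 ⋆ y6 ⋆ y7

Any arrangement under T is one operation, so sort the y-inputs.
T(y2, y5, y6) flattens to y2 ⋆ y5 ⋆ y6
T(T(y2, y5, y6), y4, y1) flattens to y2 ⋆ y5 ⋆ y6 ⋆ y4 ⋆ y1
T(T(T(y2, y5, y6), y4, y1), y3, y7) flattens to y2 ⋆ y5 ⋆ y6 ⋆ y4 ⋆ y1 ⋆ y3 ⋆ y7
commutativity sorts the factors: y1 ⋆ y2 ⋆ y3 ⋆ y4 ⋆ y5 ⋆ y6 ⋆ y7


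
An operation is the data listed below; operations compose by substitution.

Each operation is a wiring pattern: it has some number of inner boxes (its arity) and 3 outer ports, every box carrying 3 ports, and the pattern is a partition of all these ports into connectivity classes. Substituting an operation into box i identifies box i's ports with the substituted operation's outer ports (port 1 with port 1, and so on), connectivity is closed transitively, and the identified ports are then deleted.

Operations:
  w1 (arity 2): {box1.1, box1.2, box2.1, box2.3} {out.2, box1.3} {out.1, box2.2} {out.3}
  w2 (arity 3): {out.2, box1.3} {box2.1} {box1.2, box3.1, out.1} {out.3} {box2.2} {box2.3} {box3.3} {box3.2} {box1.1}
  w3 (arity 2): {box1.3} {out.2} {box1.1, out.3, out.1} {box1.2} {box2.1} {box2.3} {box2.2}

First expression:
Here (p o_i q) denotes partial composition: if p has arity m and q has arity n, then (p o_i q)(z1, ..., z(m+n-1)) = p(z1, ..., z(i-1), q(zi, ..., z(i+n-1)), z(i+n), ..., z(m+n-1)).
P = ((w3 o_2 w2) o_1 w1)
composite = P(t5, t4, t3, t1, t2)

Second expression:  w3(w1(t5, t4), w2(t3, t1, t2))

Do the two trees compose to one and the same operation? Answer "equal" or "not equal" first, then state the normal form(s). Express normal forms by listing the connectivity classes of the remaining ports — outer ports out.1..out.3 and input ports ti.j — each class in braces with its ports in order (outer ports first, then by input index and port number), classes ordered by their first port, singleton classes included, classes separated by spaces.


In normal form, the first expression is {out.1, out.3, t4.2} {out.2} {t1.1} {t1.2} {t1.3} {t2.1, t3.2} {t2.2} {t2.3} {t3.1} {t3.3} {t4.1, t4.3, t5.1, t5.2} {t5.3}
In normal form, the second expression is {out.1, out.3, t4.2} {out.2} {t1.1} {t1.2} {t1.3} {t2.1, t3.2} {t2.2} {t2.3} {t3.1} {t3.3} {t4.1, t4.3, t5.1, t5.2} {t5.3}
The normal forms match — equal.

equal; the common form is {out.1, out.3, t4.2} {out.2} {t1.1} {t1.2} {t1.3} {t2.1, t3.2} {t2.2} {t2.3} {t3.1} {t3.3} {t4.1, t4.3, t5.1, t5.2} {t5.3}


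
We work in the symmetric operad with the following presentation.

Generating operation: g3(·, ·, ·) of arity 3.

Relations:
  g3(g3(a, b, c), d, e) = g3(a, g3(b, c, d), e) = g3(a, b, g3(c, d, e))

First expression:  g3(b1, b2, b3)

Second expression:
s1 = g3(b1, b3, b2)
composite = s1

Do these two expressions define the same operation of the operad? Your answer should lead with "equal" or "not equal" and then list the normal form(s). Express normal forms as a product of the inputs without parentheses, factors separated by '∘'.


not equal — first b1 ∘ b2 ∘ b3, second b1 ∘ b3 ∘ b2

In normal form, the first expression is b1 ∘ b2 ∘ b3
In normal form, the second expression is b1 ∘ b3 ∘ b2
The normal forms differ: not equal.


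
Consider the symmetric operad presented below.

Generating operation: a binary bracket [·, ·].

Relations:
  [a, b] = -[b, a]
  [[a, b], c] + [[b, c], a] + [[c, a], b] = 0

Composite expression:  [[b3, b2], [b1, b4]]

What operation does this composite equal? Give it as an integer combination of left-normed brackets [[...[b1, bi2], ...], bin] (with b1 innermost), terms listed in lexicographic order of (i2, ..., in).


A multilinear Lie element is pinned by b1-initial words (b1 innermost).
Composite bracket: [[b3, b2], [b1, b4]]
Expanding via [a, b] = ab - ba: 8 signed words (2^3 = 8).
Keep just the words that open with b1:
  the word b1b4b2b3 carries sign +1 and contributes +[[[b1, b4], b2], b3]
  the word b1b4b3b2 carries sign -1 and contributes -[[[b1, b4], b3], b2]

[[[b1, b4], b2], b3] - [[[b1, b4], b3], b2]


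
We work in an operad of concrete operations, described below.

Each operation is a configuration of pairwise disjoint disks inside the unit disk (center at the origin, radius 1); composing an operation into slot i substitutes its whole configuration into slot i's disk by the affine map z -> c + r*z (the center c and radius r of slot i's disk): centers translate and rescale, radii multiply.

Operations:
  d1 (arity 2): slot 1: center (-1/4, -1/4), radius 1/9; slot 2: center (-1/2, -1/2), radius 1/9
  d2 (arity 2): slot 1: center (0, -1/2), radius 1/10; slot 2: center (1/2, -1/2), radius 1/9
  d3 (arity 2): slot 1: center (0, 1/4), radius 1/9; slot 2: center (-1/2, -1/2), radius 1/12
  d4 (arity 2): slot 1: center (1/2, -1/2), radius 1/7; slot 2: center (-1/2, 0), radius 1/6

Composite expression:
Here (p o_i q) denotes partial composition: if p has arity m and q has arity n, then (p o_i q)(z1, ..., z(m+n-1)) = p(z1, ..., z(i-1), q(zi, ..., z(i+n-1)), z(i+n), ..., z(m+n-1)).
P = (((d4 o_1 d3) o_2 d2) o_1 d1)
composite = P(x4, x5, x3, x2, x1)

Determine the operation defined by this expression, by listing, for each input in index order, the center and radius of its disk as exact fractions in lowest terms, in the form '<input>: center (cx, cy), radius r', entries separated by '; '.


x1: center (-1/2, 0), radius 1/6; x2: center (73/168, -97/168), radius 1/756; x3: center (3/7, -97/168), radius 1/840; x4: center (125/252, -59/126), radius 1/567; x5: center (31/63, -17/36), radius 1/567

Affine substitution under d4: radii multiply and x-centers shift.
input x4: applying the 3 nested substitutions gives center (125/252, -59/126), radius 1/567
input x5: applying the 3 nested substitutions gives center (31/63, -17/36), radius 1/567
input x3: applying the 3 nested substitutions gives center (3/7, -97/168), radius 1/840
input x2: applying the 3 nested substitutions gives center (73/168, -97/168), radius 1/756
input x1: applying the 1 nested substitution gives center (-1/2, 0), radius 1/6


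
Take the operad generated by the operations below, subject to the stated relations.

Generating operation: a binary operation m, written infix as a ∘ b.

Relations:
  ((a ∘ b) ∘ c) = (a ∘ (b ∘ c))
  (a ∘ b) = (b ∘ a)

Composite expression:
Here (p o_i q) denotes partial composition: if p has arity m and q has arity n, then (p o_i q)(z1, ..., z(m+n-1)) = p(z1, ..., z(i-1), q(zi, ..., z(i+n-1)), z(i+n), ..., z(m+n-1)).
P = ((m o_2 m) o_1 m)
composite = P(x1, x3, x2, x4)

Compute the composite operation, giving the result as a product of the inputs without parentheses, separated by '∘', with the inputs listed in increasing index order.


x1 ∘ x2 ∘ x3 ∘ x4

With m associative and commutative, the x-input set is all that matters.
(x1 ∘ x3) unparenthesizes to x1 ∘ x3
(x2 ∘ x4) unparenthesizes to x2 ∘ x4
((x1 ∘ x3) ∘ (x2 ∘ x4)) unparenthesizes to x1 ∘ x3 ∘ x2 ∘ x4
putting the inputs in ascending order: x1 ∘ x2 ∘ x3 ∘ x4


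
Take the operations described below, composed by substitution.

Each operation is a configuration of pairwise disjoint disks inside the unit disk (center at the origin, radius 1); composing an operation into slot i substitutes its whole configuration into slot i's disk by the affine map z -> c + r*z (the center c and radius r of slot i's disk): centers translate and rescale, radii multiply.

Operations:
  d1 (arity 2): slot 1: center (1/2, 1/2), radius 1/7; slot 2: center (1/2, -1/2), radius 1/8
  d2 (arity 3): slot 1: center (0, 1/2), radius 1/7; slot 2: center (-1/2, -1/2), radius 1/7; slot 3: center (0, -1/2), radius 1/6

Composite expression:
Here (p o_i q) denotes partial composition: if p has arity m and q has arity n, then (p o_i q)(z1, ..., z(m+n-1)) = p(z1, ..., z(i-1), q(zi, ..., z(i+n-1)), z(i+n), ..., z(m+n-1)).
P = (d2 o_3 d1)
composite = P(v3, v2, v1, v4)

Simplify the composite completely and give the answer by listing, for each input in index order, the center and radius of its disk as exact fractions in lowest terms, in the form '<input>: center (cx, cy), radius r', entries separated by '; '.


v1: center (1/12, -5/12), radius 1/42; v2: center (-1/2, -1/2), radius 1/7; v3: center (0, 1/2), radius 1/7; v4: center (1/12, -7/12), radius 1/48

Nesting under d2 composes maps z -> c + r*z down each v-path.
tracing v3 down its 1-map path: center (0, 1/2), radius 1/7
tracing v2 down its 1-map path: center (-1/2, -1/2), radius 1/7
tracing v1 down its 2-map path: center (1/12, -5/12), radius 1/42
tracing v4 down its 2-map path: center (1/12, -7/12), radius 1/48


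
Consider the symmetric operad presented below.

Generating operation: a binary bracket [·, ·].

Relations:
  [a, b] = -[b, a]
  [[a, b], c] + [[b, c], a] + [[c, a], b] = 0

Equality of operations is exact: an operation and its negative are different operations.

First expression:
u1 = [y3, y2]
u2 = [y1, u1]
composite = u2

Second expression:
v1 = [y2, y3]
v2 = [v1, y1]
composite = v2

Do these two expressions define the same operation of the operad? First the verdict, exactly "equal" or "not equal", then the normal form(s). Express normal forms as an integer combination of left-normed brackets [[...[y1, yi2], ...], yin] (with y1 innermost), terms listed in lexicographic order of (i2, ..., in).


equal; both compose to -[[y1, y2], y3] + [[y1, y3], y2]

In normal form, the first expression is -[[y1, y2], y3] + [[y1, y3], y2]
In normal form, the second expression is -[[y1, y2], y3] + [[y1, y3], y2]
Both agree, so they are equal.


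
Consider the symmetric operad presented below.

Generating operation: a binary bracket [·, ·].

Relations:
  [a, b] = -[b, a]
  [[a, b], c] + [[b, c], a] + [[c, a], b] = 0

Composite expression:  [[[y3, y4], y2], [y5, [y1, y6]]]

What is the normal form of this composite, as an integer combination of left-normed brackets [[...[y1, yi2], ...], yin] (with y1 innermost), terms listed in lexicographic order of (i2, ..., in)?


A multilinear Lie element is pinned by y1-initial words (y1 innermost).
Composite bracket: [[[y3, y4], y2], [y5, [y1, y6]]]
Expanding via [a, b] = ab - ba: 32 signed words (2^5 = 32).
Words beginning with y1 determine it all:
  from y1y6y5y2y3y4, sign -1: term -[[[[[y1, y6], y5], y2], y3], y4]
  from y1y6y5y2y4y3, sign +1: term +[[[[[y1, y6], y5], y2], y4], y3]
  from y1y6y5y3y4y2, sign +1: term +[[[[[y1, y6], y5], y3], y4], y2]
  from y1y6y5y4y3y2, sign -1: term -[[[[[y1, y6], y5], y4], y3], y2]

-[[[[[y1, y6], y5], y2], y3], y4] + [[[[[y1, y6], y5], y2], y4], y3] + [[[[[y1, y6], y5], y3], y4], y2] - [[[[[y1, y6], y5], y4], y3], y2]


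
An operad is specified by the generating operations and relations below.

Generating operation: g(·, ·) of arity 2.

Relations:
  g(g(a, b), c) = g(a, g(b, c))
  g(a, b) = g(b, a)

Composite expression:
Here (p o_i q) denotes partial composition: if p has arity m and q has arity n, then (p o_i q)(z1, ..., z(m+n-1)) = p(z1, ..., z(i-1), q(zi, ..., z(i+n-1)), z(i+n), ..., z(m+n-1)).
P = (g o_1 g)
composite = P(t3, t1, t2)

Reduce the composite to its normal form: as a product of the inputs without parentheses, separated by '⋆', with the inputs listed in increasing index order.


Any arrangement under g is one operation, so sort the t-inputs.
g(t3, t1) unparenthesizes to t3 ⋆ t1
g(g(t3, t1), t2) unparenthesizes to t3 ⋆ t1 ⋆ t2
rearranged into index order: t1 ⋆ t2 ⋆ t3

t1 ⋆ t2 ⋆ t3


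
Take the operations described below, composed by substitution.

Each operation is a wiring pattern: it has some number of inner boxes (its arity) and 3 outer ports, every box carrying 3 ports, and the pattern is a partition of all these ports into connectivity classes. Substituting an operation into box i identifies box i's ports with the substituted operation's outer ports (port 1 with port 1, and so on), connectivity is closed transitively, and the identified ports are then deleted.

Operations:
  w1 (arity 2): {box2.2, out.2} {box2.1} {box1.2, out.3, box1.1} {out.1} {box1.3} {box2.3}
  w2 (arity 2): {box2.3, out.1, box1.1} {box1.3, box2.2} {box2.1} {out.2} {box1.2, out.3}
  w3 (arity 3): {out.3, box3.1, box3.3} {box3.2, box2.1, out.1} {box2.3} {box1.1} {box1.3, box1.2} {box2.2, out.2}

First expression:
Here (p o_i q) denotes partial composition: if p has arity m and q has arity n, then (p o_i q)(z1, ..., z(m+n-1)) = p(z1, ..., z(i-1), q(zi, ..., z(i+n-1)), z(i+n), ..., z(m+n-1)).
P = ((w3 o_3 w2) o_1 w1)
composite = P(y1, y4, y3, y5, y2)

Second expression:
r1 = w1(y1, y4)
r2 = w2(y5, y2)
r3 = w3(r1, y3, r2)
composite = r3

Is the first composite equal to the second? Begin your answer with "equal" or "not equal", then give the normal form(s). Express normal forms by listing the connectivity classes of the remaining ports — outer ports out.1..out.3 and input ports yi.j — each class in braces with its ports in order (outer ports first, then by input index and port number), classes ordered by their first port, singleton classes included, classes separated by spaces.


equal — both sides give {out.1, y3.1} {out.2, y3.2} {out.3, y2.3, y5.1, y5.2} {y1.1, y1.2, y4.2} {y1.3} {y2.1} {y2.2, y5.3} {y3.3} {y4.1} {y4.3}


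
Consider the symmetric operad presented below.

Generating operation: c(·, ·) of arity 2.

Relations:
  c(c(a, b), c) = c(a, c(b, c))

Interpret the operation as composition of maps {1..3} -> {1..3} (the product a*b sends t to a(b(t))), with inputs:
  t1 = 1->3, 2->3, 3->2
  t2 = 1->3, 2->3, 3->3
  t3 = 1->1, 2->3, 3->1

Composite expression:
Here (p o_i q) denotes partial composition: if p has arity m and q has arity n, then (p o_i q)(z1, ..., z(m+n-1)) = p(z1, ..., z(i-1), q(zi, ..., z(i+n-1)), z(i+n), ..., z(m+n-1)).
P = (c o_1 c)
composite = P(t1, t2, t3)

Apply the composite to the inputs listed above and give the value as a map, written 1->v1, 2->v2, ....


1->2, 2->2, 3->2

c(t1, t2) = 1->2, 2->2, 3->2
c(c(t1, t2), t3) = 1->2, 2->2, 3->2


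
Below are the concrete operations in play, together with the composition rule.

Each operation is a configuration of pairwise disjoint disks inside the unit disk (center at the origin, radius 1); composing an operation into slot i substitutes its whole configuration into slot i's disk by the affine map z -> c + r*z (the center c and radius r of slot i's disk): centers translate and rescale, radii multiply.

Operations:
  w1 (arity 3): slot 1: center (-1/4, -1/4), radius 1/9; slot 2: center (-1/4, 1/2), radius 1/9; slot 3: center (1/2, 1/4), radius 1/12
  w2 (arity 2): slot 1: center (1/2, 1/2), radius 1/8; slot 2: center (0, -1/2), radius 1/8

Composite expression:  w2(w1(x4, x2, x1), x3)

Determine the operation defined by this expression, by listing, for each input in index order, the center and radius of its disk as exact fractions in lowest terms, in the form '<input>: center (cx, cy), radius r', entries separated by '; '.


Affine substitution under w2: radii multiply and x-centers shift.
x4: after 2 affine steps, its disk has center (15/32, 15/32), radius 1/72
x2: after 2 affine steps, its disk has center (15/32, 9/16), radius 1/72
x1: after 2 affine steps, its disk has center (9/16, 17/32), radius 1/96
x3: after 1 affine step, its disk has center (0, -1/2), radius 1/8

x1: center (9/16, 17/32), radius 1/96; x2: center (15/32, 9/16), radius 1/72; x3: center (0, -1/2), radius 1/8; x4: center (15/32, 15/32), radius 1/72


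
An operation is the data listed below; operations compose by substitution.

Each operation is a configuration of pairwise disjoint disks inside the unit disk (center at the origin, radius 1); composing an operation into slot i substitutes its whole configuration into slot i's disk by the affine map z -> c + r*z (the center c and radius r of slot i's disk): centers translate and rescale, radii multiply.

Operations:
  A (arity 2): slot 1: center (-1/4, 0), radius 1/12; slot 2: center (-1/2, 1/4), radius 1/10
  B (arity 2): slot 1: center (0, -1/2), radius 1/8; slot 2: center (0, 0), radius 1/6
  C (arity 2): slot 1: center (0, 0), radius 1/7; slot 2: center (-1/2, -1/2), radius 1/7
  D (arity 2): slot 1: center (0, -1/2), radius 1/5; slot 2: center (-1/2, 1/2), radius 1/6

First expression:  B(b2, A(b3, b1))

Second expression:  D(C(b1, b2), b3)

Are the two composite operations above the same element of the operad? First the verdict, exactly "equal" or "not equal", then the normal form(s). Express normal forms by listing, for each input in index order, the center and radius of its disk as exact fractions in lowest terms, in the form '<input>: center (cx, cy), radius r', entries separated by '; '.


not equal; the first gives b1: center (-1/12, 1/24), radius 1/60; b2: center (0, -1/2), radius 1/8; b3: center (-1/24, 0), radius 1/72 and the second b1: center (0, -1/2), radius 1/35; b2: center (-1/10, -3/5), radius 1/35; b3: center (-1/2, 1/2), radius 1/6

The first composite normalizes to b1: center (-1/12, 1/24), radius 1/60; b2: center (0, -1/2), radius 1/8; b3: center (-1/24, 0), radius 1/72
The second composite normalizes to b1: center (0, -1/2), radius 1/35; b2: center (-1/10, -3/5), radius 1/35; b3: center (-1/2, 1/2), radius 1/6
Different reductions; not equal.
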